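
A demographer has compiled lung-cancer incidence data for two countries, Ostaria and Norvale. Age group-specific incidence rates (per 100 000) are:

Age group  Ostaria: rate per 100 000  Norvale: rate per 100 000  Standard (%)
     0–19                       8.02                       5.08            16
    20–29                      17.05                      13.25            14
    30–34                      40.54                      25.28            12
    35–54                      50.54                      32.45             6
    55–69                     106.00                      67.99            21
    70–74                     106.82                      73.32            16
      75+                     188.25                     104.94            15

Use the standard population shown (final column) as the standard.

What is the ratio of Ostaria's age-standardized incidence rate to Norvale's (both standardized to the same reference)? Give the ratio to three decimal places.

1.602

Standard weights: 0.16, 0.14, 0.12, 0.06, 0.21, 0.16, 0.15.
Ostaria: 0.1600×8.02 + 0.1400×17.05 + 0.1200×40.54 + 0.0600×50.54 + 0.2100×106.00 + 0.1600×106.82 + 0.1500×188.25 = 79.1561 per 100 000.
Norvale: 0.1600×5.08 + 0.1400×13.25 + 0.1200×25.28 + 0.0600×32.45 + 0.2100×67.99 + 0.1600×73.32 + 0.1500×104.94 = 49.3985 per 100 000.
Ratio = 79.1561 ÷ 49.3985 = 1.60240.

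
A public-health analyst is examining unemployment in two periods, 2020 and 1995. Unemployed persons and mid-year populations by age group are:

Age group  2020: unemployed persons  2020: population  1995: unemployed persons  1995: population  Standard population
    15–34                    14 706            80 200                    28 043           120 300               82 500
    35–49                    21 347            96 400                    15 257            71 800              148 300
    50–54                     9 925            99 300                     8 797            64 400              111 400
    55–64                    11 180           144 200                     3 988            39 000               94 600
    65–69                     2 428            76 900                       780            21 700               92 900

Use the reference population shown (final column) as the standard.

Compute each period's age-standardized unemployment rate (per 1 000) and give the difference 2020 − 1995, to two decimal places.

-18.13

Age-specific rates per 1 000 for 2020: 183.367, 221.442, 99.950, 77.531, 31.573.
For 1995: 233.109, 212.493, 136.599, 102.256, 35.945.
Standard total = 529 700; weights = 0.1557, 0.2800, 0.2103, 0.1786, 0.1754.
2020: 0.1557×183.367 + 0.2800×221.442 + 0.2103×99.950 + 0.1786×77.531 + 0.1754×31.573 = 130.9602 per 1 000.
1995: 0.1557×233.109 + 0.2800×212.493 + 0.2103×136.599 + 0.1786×102.256 + 0.1754×35.945 = 149.0921 per 1 000.
Difference = 130.9602 − 149.0921 = -18.1320.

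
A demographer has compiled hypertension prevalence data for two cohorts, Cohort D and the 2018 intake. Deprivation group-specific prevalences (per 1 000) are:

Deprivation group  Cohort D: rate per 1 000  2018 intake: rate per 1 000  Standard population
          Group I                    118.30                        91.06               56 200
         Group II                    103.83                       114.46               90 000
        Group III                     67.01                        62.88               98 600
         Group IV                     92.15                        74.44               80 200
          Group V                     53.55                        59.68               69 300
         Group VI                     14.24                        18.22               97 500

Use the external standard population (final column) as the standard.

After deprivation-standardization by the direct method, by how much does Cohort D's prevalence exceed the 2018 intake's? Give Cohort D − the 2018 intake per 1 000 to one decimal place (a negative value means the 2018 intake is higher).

Standard total = 491 800; weights = 0.1143, 0.1830, 0.2005, 0.1631, 0.1409, 0.1983.
Cohort D: 0.1143×118.30 + 0.1830×103.83 + 0.2005×67.01 + 0.1631×92.15 + 0.1409×53.55 + 0.1983×14.24 = 71.3505 per 1 000.
The 2018 intake: 0.1143×91.06 + 0.1830×114.46 + 0.2005×62.88 + 0.1631×74.44 + 0.1409×59.68 + 0.1983×18.22 = 68.1198 per 1 000.
Difference = 71.3505 − 68.1198 = 3.2308.

3.2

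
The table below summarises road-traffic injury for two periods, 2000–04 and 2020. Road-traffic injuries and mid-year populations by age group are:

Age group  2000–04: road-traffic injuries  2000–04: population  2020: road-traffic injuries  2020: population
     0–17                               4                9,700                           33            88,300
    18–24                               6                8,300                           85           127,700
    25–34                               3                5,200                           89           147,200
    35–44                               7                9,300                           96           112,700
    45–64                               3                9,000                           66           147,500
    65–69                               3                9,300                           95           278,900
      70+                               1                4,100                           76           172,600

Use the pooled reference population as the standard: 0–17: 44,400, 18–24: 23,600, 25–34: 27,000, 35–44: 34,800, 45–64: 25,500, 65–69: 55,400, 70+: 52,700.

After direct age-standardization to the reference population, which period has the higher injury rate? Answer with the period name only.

2020

Age-specific rates per 100,000 for 2000–04: 41.24, 72.29, 57.69, 75.27, 33.33, 32.26, 24.39.
For 2020: 37.37, 66.56, 60.46, 85.18, 44.75, 34.06, 44.03.
Standard total = 263,400; weights = 0.1686, 0.0896, 0.1025, 0.1321, 0.0968, 0.2103, 0.2001.
2000–04: 0.1686×41.24 + 0.0896×72.29 + 0.1025×57.69 + 0.1321×75.27 + 0.0968×33.33 + 0.2103×32.26 + 0.2001×24.39 = 44.1779 per 100,000.
2020: 0.1686×37.37 + 0.0896×66.56 + 0.1025×60.46 + 0.1321×85.18 + 0.0968×44.75 + 0.2103×34.06 + 0.2001×44.03 = 50.0213 per 100,000.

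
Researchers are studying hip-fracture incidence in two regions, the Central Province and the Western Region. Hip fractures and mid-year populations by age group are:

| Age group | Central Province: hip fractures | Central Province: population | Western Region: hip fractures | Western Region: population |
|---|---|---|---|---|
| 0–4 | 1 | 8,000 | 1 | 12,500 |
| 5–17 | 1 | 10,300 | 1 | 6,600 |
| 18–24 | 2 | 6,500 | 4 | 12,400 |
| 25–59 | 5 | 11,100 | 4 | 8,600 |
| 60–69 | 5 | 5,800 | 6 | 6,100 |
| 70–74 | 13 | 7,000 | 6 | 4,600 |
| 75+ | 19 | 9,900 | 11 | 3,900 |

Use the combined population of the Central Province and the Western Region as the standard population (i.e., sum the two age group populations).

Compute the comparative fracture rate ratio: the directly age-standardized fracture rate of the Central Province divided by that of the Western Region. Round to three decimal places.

Age-specific rates per 100,000 for the Central Province: 12.50, 9.71, 30.77, 45.05, 86.21, 185.71, 191.92.
For the Western Region: 8.00, 15.15, 32.26, 46.51, 98.36, 130.43, 282.05.
Combined standard total = 113,300; weights = 0.1809, 0.1492, 0.1668, 0.1739, 0.1050, 0.1024, 0.1218.
The Central Province: 0.1809×12.50 + 0.1492×9.71 + 0.1668×30.77 + 0.1739×45.05 + 0.1050×86.21 + 0.1024×185.71 + 0.1218×191.92 = 68.1190 per 100,000.
The Western Region: 0.1809×8.00 + 0.1492×15.15 + 0.1668×32.26 + 0.1739×46.51 + 0.1050×98.36 + 0.1024×130.43 + 0.1218×282.05 = 75.2150 per 100,000.
Ratio = 68.1190 ÷ 75.2150 = 0.90566.

0.906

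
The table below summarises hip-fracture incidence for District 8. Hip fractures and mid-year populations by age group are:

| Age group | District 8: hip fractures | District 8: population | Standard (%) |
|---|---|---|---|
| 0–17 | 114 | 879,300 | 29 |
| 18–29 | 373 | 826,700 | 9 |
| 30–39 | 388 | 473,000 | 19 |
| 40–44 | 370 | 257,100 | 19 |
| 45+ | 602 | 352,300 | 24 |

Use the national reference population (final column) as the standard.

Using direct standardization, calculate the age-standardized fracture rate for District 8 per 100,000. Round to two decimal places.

Age-specific rates per 100,000 for District 8: 12.96, 45.12, 82.03, 143.91, 170.88.
Standard weights: 0.29, 0.09, 0.19, 0.19, 0.24.
Standardized rate: 0.2900×12.96 + 0.0900×45.12 + 0.1900×82.03 + 0.1900×143.91 + 0.2400×170.88 = 91.7601 per 100,000.

91.76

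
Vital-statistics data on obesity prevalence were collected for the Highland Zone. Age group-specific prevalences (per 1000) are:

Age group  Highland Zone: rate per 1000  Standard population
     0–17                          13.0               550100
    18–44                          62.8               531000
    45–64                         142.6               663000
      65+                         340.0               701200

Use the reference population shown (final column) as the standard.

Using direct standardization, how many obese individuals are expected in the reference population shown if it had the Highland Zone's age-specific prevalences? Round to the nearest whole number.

Expected obese individuals = Σ (standard pop × age-specific rate ÷ 1000)
= 550100×13.0/1000 + 531000×62.8/1000 + 663000×142.6/1000 + 701200×340.0/1000
= 7151.30 + 33346.80 + 94543.80 + 238408.00 = 373449.90.

373450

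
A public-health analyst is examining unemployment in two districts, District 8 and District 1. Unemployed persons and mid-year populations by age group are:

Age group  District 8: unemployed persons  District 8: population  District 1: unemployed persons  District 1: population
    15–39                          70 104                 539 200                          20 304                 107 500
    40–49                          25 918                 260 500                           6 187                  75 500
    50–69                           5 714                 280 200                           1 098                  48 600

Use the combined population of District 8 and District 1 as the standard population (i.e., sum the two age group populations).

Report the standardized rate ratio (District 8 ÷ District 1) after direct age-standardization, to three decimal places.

Age-specific rates per 1 000 for District 8: 130.015, 99.493, 20.393.
For District 1: 188.874, 81.947, 22.593.
Combined standard total = 1 311 500; weights = 0.4931, 0.2562, 0.2507.
District 8: 0.4931×130.015 + 0.2562×99.493 + 0.2507×20.393 = 94.7125 per 1 000.
District 1: 0.4931×188.874 + 0.2562×81.947 + 0.2507×22.593 = 119.7924 per 1 000.
Ratio = 94.7125 ÷ 119.7924 = 0.79064.

0.791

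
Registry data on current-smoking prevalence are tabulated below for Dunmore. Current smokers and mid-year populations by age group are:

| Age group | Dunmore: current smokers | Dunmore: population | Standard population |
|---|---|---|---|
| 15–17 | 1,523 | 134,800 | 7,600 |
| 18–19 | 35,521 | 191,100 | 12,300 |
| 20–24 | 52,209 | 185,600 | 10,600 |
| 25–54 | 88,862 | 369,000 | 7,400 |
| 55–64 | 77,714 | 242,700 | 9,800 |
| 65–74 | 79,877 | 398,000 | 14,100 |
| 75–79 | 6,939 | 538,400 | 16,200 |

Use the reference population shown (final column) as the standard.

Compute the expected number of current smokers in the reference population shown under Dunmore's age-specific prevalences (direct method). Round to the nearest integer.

Age-specific rates per 1,000 for Dunmore: 11.298, 185.877, 281.298, 240.818, 320.206, 200.696, 12.888.
Expected current smokers = Σ (standard pop × age-specific rate ÷ 1,000)
= 7,600×11.298/1,000 + 12,300×185.877/1,000 + 10,600×281.298/1,000 + 7,400×240.818/1,000 + 9,800×320.206/1,000 + 14,100×200.696/1,000 + 16,200×12.888/1,000
= 85.87 + 2286.28 + 2981.76 + 1782.06 + 3138.02 + 2829.81 + 208.79 = 13312.59.

13313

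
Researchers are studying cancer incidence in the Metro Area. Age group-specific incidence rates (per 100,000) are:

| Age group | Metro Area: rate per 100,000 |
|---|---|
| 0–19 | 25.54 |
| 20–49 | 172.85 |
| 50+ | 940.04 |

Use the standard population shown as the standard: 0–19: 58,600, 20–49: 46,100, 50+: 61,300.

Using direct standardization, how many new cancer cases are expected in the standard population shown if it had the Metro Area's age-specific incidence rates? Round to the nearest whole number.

Expected new cancer cases = Σ (standard pop × age-specific rate ÷ 100,000)
= 58,600×25.54/100,000 + 46,100×172.85/100,000 + 61,300×940.04/100,000
= 14.97 + 79.68 + 576.24 = 670.89.

671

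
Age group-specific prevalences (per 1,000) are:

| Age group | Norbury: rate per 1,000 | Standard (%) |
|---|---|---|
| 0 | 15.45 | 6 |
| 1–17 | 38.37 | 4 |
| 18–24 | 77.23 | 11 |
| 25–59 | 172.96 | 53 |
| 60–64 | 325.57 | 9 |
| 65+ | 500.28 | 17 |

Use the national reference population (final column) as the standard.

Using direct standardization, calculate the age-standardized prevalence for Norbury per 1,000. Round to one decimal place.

217.0

Standard weights: 0.06, 0.04, 0.11, 0.53, 0.09, 0.17.
Standardized rate: 0.0600×15.45 + 0.0400×38.37 + 0.1100×77.23 + 0.5300×172.96 + 0.0900×325.57 + 0.1700×500.28 = 216.9748 per 1,000.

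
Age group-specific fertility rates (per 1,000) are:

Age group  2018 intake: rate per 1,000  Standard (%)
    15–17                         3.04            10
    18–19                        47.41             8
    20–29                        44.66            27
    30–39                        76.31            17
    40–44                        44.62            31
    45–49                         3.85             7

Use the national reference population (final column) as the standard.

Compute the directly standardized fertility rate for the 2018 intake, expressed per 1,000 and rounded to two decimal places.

43.23

Standard weights: 0.10, 0.08, 0.27, 0.17, 0.31, 0.07.
Standardized rate: 0.1000×3.04 + 0.0800×47.41 + 0.2700×44.66 + 0.1700×76.31 + 0.3100×44.62 + 0.0700×3.85 = 43.2294 per 1,000.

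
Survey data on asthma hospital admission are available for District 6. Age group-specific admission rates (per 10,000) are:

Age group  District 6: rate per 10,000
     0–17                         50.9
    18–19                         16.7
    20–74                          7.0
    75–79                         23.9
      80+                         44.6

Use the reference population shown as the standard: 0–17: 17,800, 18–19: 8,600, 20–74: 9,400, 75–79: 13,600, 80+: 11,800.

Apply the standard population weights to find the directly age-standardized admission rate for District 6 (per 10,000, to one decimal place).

Standard total = 61,200; weights = 0.2908, 0.1405, 0.1536, 0.2222, 0.1928.
Standardized rate: 0.2908×50.9 + 0.1405×16.7 + 0.1536×7.0 + 0.2222×23.9 + 0.1928×44.6 = 32.1366 per 10,000.

32.1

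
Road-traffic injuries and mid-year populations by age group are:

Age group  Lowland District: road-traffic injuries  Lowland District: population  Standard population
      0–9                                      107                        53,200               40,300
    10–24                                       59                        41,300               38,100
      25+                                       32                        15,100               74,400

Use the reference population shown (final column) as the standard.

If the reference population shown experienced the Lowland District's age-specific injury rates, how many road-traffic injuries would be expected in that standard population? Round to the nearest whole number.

Age-specific rates per 100,000 for the Lowland District: 201.13, 142.86, 211.92.
Expected road-traffic injuries = Σ (standard pop × age-specific rate ÷ 100,000)
= 40,300×201.13/100,000 + 38,100×142.86/100,000 + 74,400×211.92/100,000
= 81.05 + 54.43 + 157.67 = 293.15.

293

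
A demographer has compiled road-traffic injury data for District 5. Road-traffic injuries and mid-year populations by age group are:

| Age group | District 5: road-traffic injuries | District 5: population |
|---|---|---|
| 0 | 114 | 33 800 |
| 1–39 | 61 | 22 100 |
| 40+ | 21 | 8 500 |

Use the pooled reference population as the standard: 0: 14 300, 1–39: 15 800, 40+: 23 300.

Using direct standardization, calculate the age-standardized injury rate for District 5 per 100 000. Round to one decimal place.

Age-specific rates per 100 000 for District 5: 337.28, 276.02, 247.06.
Standard total = 53 400; weights = 0.2678, 0.2959, 0.4363.
Standardized rate: 0.2678×337.28 + 0.2959×276.02 + 0.4363×247.06 = 279.7871 per 100 000.

279.8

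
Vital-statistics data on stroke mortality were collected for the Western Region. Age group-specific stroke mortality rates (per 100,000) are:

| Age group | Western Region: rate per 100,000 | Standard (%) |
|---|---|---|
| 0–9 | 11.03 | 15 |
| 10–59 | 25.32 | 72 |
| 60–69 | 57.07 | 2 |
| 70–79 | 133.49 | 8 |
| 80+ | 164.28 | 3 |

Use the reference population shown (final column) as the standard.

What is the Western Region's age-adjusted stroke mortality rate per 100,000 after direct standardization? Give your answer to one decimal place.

Standard weights: 0.15, 0.72, 0.02, 0.08, 0.03.
Standardized rate: 0.1500×11.03 + 0.7200×25.32 + 0.0200×57.07 + 0.0800×133.49 + 0.0300×164.28 = 36.6339 per 100,000.

36.6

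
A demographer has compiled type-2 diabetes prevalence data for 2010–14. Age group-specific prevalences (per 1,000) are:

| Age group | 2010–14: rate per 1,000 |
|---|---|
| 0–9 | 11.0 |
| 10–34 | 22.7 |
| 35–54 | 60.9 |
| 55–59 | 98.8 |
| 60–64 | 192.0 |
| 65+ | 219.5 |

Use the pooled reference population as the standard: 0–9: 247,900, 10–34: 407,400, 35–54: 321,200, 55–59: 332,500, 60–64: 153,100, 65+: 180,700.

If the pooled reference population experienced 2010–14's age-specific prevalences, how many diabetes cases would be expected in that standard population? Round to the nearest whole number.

Expected diabetes cases = Σ (standard pop × age-specific rate ÷ 1,000)
= 247,900×11.0/1,000 + 407,400×22.7/1,000 + 321,200×60.9/1,000 + 332,500×98.8/1,000 + 153,100×192.0/1,000 + 180,700×219.5/1,000
= 2726.90 + 9247.98 + 19561.08 + 32851.00 + 29395.20 + 39663.65 = 133445.81.

133446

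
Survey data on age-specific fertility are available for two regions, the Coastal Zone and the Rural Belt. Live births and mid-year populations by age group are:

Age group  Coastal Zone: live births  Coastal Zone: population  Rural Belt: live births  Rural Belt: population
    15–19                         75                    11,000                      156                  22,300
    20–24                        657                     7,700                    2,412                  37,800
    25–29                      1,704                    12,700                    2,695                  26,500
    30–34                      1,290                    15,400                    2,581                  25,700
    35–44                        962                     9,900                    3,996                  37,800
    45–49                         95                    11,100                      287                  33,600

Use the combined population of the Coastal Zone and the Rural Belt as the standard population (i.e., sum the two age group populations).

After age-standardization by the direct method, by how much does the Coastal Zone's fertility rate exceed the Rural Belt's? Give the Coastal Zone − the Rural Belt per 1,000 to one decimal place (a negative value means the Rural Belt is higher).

4.6

Age-specific rates per 1,000 for the Coastal Zone: 6.818, 85.325, 134.173, 83.766, 97.172, 8.559.
For the Rural Belt: 6.996, 63.810, 101.698, 100.428, 105.714, 8.542.
Combined standard total = 251,500; weights = 0.1324, 0.1809, 0.1559, 0.1634, 0.1897, 0.1777.
The Coastal Zone: 0.1324×6.818 + 0.1809×85.325 + 0.1559×134.173 + 0.1634×83.766 + 0.1897×97.172 + 0.1777×8.559 = 70.8921 per 1,000.
The Rural Belt: 0.1324×6.996 + 0.1809×63.810 + 0.1559×101.698 + 0.1634×100.428 + 0.1897×105.714 + 0.1777×8.542 = 66.3015 per 1,000.
Difference = 70.8921 − 66.3015 = 4.5906.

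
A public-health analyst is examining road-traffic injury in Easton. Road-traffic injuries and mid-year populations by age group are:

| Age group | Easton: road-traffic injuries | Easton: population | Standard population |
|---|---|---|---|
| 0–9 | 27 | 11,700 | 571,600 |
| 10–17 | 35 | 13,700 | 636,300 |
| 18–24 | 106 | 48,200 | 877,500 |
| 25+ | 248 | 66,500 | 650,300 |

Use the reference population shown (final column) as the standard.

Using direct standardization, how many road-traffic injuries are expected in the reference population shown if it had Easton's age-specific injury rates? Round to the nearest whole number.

7300

Age-specific rates per 100,000 for Easton: 230.77, 255.47, 219.92, 372.93.
Expected road-traffic injuries = Σ (standard pop × age-specific rate ÷ 100,000)
= 571,600×230.77/100,000 + 636,300×255.47/100,000 + 877,500×219.92/100,000 + 650,300×372.93/100,000
= 1319.08 + 1625.58 + 1929.77 + 2425.18 = 7299.61.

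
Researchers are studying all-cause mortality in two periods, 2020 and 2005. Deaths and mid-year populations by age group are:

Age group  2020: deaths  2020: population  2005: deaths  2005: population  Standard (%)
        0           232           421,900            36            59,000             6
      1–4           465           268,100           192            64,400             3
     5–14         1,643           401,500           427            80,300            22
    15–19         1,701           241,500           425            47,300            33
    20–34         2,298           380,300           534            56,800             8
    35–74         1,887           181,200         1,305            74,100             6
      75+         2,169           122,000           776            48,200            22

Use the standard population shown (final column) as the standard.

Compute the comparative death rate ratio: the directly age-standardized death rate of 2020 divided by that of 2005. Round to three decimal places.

Age-specific rates per 100,000 for 2020: 54.99, 173.44, 409.22, 704.35, 604.26, 1041.39, 1777.87.
For 2005: 61.02, 298.14, 531.76, 898.52, 940.14, 1761.13, 1609.96.
Standard weights: 0.06, 0.03, 0.22, 0.33, 0.08, 0.06, 0.22.
2020: 0.0600×54.99 + 0.0300×173.44 + 0.2200×409.22 + 0.3300×704.35 + 0.0800×604.26 + 0.0600×1041.39 + 0.2200×1777.87 = 832.9202 per 100,000.
2005: 0.0600×61.02 + 0.0300×298.14 + 0.2200×531.76 + 0.3300×898.52 + 0.0800×940.14 + 0.0600×1761.13 + 0.2200×1609.96 = 961.1732 per 100,000.
Ratio = 832.9202 ÷ 961.1732 = 0.86657.

0.867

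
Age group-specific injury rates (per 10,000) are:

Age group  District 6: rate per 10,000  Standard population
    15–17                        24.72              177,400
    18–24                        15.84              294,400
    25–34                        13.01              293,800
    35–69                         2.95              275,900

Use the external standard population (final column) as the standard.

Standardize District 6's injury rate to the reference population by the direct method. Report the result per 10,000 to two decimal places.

Standard total = 1,041,500; weights = 0.1703, 0.2827, 0.2821, 0.2649.
Standardized rate: 0.1703×24.72 + 0.2827×15.84 + 0.2821×13.01 + 0.2649×2.95 = 13.1396 per 10,000.

13.14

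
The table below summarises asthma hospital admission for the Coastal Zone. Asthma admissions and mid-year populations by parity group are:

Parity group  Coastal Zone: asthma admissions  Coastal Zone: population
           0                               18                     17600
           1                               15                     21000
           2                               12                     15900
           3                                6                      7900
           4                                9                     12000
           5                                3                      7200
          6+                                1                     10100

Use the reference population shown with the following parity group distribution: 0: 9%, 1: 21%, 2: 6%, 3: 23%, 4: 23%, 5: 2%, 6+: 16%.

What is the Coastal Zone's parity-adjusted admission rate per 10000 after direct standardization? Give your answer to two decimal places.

Parity-specific rates per 10000 for the Coastal Zone: 10.23, 7.14, 7.55, 7.59, 7.50, 4.17, 0.99.
Standard weights: 0.09, 0.21, 0.06, 0.23, 0.23, 0.02, 0.16.
Standardized rate: 0.0900×10.23 + 0.2100×7.14 + 0.0600×7.55 + 0.2300×7.59 + 0.2300×7.50 + 0.0200×4.17 + 0.1600×0.99 = 6.5869 per 10000.

6.59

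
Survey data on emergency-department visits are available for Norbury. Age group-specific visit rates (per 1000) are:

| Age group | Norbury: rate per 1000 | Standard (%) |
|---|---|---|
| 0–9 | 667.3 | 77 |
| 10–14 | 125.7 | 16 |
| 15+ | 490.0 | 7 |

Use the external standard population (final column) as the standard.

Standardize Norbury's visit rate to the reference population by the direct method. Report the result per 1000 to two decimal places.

568.23

Standard weights: 0.77, 0.16, 0.07.
Standardized rate: 0.7700×667.3 + 0.1600×125.7 + 0.0700×490.0 = 568.2330 per 1000.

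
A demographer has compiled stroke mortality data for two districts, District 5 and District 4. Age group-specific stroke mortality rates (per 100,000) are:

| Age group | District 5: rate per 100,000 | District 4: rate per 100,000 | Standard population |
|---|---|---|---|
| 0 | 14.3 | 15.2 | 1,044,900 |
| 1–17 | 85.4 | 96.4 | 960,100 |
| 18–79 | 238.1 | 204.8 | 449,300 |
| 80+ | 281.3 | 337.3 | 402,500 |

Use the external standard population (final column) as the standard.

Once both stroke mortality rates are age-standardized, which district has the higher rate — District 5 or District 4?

Standard total = 2,856,800; weights = 0.3658, 0.3361, 0.1573, 0.1409.
District 5: 0.3658×14.3 + 0.3361×85.4 + 0.1573×238.1 + 0.1409×281.3 = 111.0110 per 100,000.
District 4: 0.3658×15.2 + 0.3361×96.4 + 0.1573×204.8 + 0.1409×337.3 = 117.6897 per 100,000.

District 4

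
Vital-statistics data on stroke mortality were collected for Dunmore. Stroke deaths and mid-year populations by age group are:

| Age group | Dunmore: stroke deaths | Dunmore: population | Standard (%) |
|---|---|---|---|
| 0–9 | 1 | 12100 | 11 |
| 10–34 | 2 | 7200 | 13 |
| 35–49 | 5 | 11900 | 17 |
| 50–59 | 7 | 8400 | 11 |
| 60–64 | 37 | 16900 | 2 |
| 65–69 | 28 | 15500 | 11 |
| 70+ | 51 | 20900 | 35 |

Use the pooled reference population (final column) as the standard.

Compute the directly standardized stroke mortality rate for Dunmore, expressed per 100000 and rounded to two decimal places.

Age-specific rates per 100000 for Dunmore: 8.26, 27.78, 42.02, 83.33, 218.93, 180.65, 244.02.
Standard weights: 0.11, 0.13, 0.17, 0.11, 0.02, 0.11, 0.35.
Standardized rate: 0.1100×8.26 + 0.1300×27.78 + 0.1700×42.02 + 0.1100×83.33 + 0.0200×218.93 + 0.1100×180.65 + 0.3500×244.02 = 130.4861 per 100000.

130.49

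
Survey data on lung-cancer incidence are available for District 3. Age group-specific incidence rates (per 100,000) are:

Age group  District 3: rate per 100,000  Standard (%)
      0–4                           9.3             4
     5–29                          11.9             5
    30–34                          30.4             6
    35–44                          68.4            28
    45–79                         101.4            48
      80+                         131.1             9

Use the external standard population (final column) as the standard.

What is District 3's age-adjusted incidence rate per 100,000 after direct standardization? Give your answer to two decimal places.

82.41

Standard weights: 0.04, 0.05, 0.06, 0.28, 0.48, 0.09.
Standardized rate: 0.0400×9.3 + 0.0500×11.9 + 0.0600×30.4 + 0.2800×68.4 + 0.4800×101.4 + 0.0900×131.1 = 82.4140 per 100,000.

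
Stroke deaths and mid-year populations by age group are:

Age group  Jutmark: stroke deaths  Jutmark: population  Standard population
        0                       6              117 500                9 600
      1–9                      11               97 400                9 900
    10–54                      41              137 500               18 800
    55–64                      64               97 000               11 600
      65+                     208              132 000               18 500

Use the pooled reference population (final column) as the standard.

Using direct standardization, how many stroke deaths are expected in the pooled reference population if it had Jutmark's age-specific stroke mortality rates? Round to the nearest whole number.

44

Age-specific rates per 100 000 for Jutmark: 5.11, 11.29, 29.82, 65.98, 157.58.
Expected stroke deaths = Σ (standard pop × age-specific rate ÷ 100 000)
= 9 600×5.11/100 000 + 9 900×11.29/100 000 + 18 800×29.82/100 000 + 11 600×65.98/100 000 + 18 500×157.58/100 000
= 0.49 + 1.12 + 5.61 + 7.65 + 29.15 = 44.02.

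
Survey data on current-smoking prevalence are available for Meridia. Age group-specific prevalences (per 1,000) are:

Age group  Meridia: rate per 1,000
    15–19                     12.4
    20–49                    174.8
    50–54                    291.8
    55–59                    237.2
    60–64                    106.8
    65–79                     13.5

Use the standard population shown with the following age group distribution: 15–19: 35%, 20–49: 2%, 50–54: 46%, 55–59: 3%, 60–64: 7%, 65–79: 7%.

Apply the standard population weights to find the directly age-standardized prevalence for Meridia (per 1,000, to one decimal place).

Standard weights: 0.35, 0.02, 0.46, 0.03, 0.07, 0.07.
Standardized rate: 0.3500×12.4 + 0.0200×174.8 + 0.4600×291.8 + 0.0300×237.2 + 0.0700×106.8 + 0.0700×13.5 = 157.6010 per 1,000.

157.6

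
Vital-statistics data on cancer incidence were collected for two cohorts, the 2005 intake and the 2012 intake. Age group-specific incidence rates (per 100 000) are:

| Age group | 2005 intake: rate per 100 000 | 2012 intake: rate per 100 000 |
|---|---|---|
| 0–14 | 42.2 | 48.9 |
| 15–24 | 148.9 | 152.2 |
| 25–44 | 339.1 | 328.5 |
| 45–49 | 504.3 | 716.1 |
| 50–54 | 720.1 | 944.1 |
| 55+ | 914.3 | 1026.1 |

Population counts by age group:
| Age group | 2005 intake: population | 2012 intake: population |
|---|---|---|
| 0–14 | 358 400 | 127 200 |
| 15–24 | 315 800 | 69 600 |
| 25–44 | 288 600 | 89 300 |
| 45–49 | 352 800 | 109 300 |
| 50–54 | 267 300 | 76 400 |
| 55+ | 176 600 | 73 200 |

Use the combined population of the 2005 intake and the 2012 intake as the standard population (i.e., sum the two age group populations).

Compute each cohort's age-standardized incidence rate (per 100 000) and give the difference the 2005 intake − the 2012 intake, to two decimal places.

-88.22

Combined standard total = 2 304 500; weights = 0.2107, 0.1672, 0.1640, 0.2005, 0.1491, 0.1084.
The 2005 intake: 0.2107×42.2 + 0.1672×148.9 + 0.1640×339.1 + 0.2005×504.3 + 0.1491×720.1 + 0.1084×914.3 = 397.0283 per 100 000.
The 2012 intake: 0.2107×48.9 + 0.1672×152.2 + 0.1640×328.5 + 0.2005×716.1 + 0.1491×944.1 + 0.1084×1026.1 = 485.2509 per 100 000.
Difference = 397.0283 − 485.2509 = -88.2225.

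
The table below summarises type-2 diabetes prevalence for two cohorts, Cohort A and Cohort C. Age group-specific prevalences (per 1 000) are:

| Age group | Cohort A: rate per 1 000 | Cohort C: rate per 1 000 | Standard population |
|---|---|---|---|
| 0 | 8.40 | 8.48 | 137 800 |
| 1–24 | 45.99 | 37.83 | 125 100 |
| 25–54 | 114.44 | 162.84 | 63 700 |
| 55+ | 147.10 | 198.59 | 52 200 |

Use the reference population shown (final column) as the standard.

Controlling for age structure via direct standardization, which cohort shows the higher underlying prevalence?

Cohort C

Standard total = 378 800; weights = 0.3638, 0.3303, 0.1682, 0.1378.
Cohort A: 0.3638×8.40 + 0.3303×45.99 + 0.1682×114.44 + 0.1378×147.10 = 57.7595 per 1 000.
Cohort C: 0.3638×8.48 + 0.3303×37.83 + 0.1682×162.84 + 0.1378×198.59 = 70.3284 per 1 000.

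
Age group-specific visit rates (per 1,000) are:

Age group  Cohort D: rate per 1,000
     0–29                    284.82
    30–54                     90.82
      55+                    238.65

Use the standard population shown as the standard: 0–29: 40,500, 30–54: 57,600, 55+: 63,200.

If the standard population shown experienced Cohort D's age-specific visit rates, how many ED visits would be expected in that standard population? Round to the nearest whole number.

Expected ED visits = Σ (standard pop × age-specific rate ÷ 1,000)
= 40,500×284.82/1,000 + 57,600×90.82/1,000 + 63,200×238.65/1,000
= 11535.21 + 5231.23 + 15082.68 = 31849.12.

31849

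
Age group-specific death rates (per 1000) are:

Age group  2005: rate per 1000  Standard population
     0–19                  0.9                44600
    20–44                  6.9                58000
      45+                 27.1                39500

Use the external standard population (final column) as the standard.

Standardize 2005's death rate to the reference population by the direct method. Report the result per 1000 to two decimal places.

Standard total = 142100; weights = 0.3139, 0.4082, 0.2780.
Standardized rate: 0.3139×0.9 + 0.4082×6.9 + 0.2780×27.1 = 10.6319 per 1000.

10.63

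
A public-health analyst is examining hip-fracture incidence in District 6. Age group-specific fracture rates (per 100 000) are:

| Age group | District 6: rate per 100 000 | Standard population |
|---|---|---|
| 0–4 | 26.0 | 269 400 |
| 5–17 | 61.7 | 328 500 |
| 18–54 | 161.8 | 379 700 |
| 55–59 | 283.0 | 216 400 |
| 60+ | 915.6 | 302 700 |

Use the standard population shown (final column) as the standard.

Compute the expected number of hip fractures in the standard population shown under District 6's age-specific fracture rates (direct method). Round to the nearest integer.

Expected hip fractures = Σ (standard pop × age-specific rate ÷ 100 000)
= 269 400×26.0/100 000 + 328 500×61.7/100 000 + 379 700×161.8/100 000 + 216 400×283.0/100 000 + 302 700×915.6/100 000
= 70.04 + 202.68 + 614.35 + 612.41 + 2771.52 = 4271.02.

4271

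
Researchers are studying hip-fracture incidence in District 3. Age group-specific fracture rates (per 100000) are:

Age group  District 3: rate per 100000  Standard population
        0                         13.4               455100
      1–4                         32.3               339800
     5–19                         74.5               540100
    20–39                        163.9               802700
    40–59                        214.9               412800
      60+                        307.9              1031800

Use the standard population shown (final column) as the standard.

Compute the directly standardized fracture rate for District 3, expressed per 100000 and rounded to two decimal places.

166.17

Standard total = 3582300; weights = 0.1270, 0.0949, 0.1508, 0.2241, 0.1152, 0.2880.
Standardized rate: 0.1270×13.4 + 0.0949×32.3 + 0.1508×74.5 + 0.2241×163.9 + 0.1152×214.9 + 0.2880×307.9 = 166.1714 per 100000.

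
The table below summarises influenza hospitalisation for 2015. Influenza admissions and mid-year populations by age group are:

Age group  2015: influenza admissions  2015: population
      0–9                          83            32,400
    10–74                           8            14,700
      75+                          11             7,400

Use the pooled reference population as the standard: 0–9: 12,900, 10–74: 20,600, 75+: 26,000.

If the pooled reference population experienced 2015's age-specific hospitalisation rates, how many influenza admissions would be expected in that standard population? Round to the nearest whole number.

83

Age-specific rates per 100,000 for 2015: 256.17, 54.42, 148.65.
Expected influenza admissions = Σ (standard pop × age-specific rate ÷ 100,000)
= 12,900×256.17/100,000 + 20,600×54.42/100,000 + 26,000×148.65/100,000
= 33.05 + 11.21 + 38.65 = 82.91.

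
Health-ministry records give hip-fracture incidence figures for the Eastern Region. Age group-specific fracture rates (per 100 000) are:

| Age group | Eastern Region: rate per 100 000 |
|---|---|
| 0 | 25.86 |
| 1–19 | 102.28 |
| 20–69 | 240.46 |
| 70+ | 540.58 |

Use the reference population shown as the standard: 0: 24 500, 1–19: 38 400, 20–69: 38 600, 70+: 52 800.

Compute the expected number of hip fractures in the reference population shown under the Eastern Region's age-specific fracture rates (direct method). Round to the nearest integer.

Expected hip fractures = Σ (standard pop × age-specific rate ÷ 100 000)
= 24 500×25.86/100 000 + 38 400×102.28/100 000 + 38 600×240.46/100 000 + 52 800×540.58/100 000
= 6.34 + 39.28 + 92.82 + 285.43 = 423.86.

424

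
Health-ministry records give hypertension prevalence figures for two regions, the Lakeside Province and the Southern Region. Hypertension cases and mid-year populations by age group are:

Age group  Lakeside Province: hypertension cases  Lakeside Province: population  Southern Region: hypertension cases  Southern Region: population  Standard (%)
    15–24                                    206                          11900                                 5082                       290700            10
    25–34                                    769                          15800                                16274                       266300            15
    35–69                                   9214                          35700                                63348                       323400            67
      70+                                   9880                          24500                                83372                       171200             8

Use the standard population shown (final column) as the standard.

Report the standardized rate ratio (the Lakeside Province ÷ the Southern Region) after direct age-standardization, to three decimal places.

Age-specific rates per 1000 for the Lakeside Province: 17.311, 48.671, 258.095, 403.265.
For the Southern Region: 17.482, 61.112, 195.881, 486.986.
Standard weights: 0.10, 0.15, 0.67, 0.08.
The Lakeside Province: 0.1000×17.311 + 0.1500×48.671 + 0.6700×258.095 + 0.0800×403.265 = 214.2168 per 1000.
The Southern Region: 0.1000×17.482 + 0.1500×61.112 + 0.6700×195.881 + 0.0800×486.986 = 181.1142 per 1000.
Ratio = 214.2168 ÷ 181.1142 = 1.18277.

1.183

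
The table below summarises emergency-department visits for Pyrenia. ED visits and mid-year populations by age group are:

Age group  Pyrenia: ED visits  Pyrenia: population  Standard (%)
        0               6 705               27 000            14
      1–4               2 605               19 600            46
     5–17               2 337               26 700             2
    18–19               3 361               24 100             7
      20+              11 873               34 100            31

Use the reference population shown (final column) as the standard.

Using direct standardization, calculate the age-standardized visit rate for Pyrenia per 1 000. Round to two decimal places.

Age-specific rates per 1 000 for Pyrenia: 248.333, 132.908, 87.528, 139.461, 348.182.
Standard weights: 0.14, 0.46, 0.02, 0.07, 0.31.
Standardized rate: 0.1400×248.333 + 0.4600×132.908 + 0.0200×87.528 + 0.0700×139.461 + 0.3100×348.182 = 215.3536 per 1 000.

215.35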